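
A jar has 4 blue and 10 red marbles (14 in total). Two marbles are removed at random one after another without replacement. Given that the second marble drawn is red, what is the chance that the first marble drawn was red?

9/13

P(first=red and the second marble drawn is red) = (10/14)·(9/13) = 45/91.
P(the second marble drawn is red) = Σ over first color = 20/91 + 45/91 = 5/7.
By Bayes, P(first=red | the second marble drawn is red) = 45/91 / 5/7 = 9/13 ≈ 0.6923.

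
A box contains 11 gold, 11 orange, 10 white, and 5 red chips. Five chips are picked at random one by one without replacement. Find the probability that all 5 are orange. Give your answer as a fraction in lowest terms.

Unordered draws without replacement: count favorable combinations over C(37,5).
Favorable = C(11,0) · C(11,5) · C(10,0) · C(5,0) = 462; total = C(37,5) = 435897.
P = 462/435897 = 2/1887 ≈ 0.0011.

2/1887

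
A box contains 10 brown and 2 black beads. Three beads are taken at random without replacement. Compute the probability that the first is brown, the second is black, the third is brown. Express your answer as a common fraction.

3/22

Multiply the conditional probability of each draw in order, without replacement, so each draw removes one from its color and from the total.
P = (10/12) · (2/11) · (9/10) = 3/22 ≈ 0.1364.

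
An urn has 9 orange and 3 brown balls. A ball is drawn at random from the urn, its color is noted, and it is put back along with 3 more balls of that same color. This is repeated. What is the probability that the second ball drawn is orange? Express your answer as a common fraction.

Condition on the first draw. If first is orange (prob 9/12), second-orange has prob (12)/(15); if not (prob 3/12), it has prob 9/(15).
P = (9/12)·(12/15) + (3/12)·(9/15) = 3/4 ≈ 0.7500.

3/4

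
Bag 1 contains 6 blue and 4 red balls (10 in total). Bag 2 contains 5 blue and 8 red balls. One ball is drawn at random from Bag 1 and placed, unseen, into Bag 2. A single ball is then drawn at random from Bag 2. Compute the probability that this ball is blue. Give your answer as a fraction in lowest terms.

Condition on how many of the transferred balls are blue (from Bag 1: 6 blue of 10; then Bag 2 has 14 total).
  0 blue: C(6,0)C(4,1)/C(10,1) = 2/5; then P = 5/14
  1 blue: C(6,1)C(4,0)/C(10,1) = 3/5; then P = 6/14
P(blue from Bag 2) = 2/5 ≈ 0.4000.

2/5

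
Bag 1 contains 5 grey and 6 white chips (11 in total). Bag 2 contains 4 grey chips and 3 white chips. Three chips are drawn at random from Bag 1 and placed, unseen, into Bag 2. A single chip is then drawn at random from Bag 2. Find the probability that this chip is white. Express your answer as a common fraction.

51/110

Condition on how many of the transferred chips are white (from Bag 1: 6 white of 11; then Bag 2 has 10 total).
  0 white: C(6,0)C(5,3)/C(11,3) = 2/33; then P = 3/10
  1 white: C(6,1)C(5,2)/C(11,3) = 4/11; then P = 4/10
  2 white: C(6,2)C(5,1)/C(11,3) = 5/11; then P = 5/10
  3 white: C(6,3)C(5,0)/C(11,3) = 4/33; then P = 6/10
P(white from Bag 2) = 51/110 ≈ 0.4636.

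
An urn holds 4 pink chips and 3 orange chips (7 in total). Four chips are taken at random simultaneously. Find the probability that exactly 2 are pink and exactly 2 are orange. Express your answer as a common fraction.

18/35

Unordered draws without replacement: count favorable combinations over C(7,4).
Favorable = C(4,2) · C(3,2) = 18; total = C(7,4) = 35.
P = 18/35 = 18/35 ≈ 0.5143.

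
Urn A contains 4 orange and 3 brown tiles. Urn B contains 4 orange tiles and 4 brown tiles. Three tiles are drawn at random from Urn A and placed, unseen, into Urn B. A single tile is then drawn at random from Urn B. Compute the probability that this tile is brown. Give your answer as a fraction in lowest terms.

Condition on how many of the transferred tiles are brown (from Urn A: 3 brown of 7; then Urn B has 11 total).
  0 brown: C(3,0)C(4,3)/C(7,3) = 4/35; then P = 4/11
  1 brown: C(3,1)C(4,2)/C(7,3) = 18/35; then P = 5/11
  2 brown: C(3,2)C(4,1)/C(7,3) = 12/35; then P = 6/11
  3 brown: C(3,3)C(4,0)/C(7,3) = 1/35; then P = 7/11
P(brown from Urn B) = 37/77 ≈ 0.4805.

37/77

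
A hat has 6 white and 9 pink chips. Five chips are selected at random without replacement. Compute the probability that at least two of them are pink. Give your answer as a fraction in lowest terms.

Sum the hypergeometric tail for j = 2,…,5 pink chips.
Favorable = C(9,2)·C(6,3) + C(9,3)·C(6,2) + C(9,4)·C(6,1) + C(9,5)·C(6,0) = 2862; total = C(15,5) = 3003.
P = 2862/3003 = 954/1001 ≈ 0.9530.

954/1001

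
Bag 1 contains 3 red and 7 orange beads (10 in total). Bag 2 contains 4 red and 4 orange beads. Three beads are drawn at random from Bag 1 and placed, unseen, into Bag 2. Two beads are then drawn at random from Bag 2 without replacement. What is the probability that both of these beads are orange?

79/275

Condition on how many of the transferred beads are orange (from Bag 1: 7 orange of 10; then Bag 2 has 11 total).
  0 orange: C(7,0)C(3,3)/C(10,3) = 1/120; then P = C(4,2)/C(11,2) = 6/55
  1 orange: C(7,1)C(3,2)/C(10,3) = 7/40; then P = C(5,2)/C(11,2) = 2/11
  2 orange: C(7,2)C(3,1)/C(10,3) = 21/40; then P = C(6,2)/C(11,2) = 3/11
  3 orange: C(7,3)C(3,0)/C(10,3) = 7/24; then P = C(7,2)/C(11,2) = 21/55
P(both orange) = 79/275 ≈ 0.2873.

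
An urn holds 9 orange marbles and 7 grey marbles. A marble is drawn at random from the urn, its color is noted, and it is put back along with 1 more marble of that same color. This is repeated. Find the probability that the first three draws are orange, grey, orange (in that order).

Track the composition after each reinforcement of +1.
P = (9/16) · (7/17) · (10/18) = 35/272 ≈ 0.1287.

35/272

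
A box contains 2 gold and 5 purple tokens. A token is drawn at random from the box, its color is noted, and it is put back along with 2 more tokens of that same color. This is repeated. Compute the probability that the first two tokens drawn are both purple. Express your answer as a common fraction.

After a purple draw the box holds 7 purple out of 9.
P = (5/7)·(7/9) = 5/9 ≈ 0.5556.

5/9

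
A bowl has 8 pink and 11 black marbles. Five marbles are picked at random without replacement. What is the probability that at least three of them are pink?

Sum the hypergeometric tail for j = 3,…,5 pink marbles.
Favorable = C(8,3)·C(11,2) + C(8,4)·C(11,1) + C(8,5)·C(11,0) = 3906; total = C(19,5) = 11628.
P = 3906/11628 = 217/646 ≈ 0.3359.

217/646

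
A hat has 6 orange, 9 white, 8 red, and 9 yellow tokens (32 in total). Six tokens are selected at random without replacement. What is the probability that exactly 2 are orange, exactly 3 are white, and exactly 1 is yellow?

Unordered draws without replacement: count favorable combinations over C(32,6).
Favorable = C(6,2) · C(9,3) · C(8,0) · C(9,1) = 11340; total = C(32,6) = 906192.
P = 11340/906192 = 45/3596 ≈ 0.0125.

45/3596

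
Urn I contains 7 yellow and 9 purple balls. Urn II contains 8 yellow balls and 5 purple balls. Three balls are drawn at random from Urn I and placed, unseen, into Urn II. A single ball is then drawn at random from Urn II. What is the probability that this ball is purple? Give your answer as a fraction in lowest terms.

Condition on how many of the transferred balls are purple (from Urn I: 9 purple of 16; then Urn II has 16 total).
  0 purple: C(9,0)C(7,3)/C(16,3) = 1/16; then P = 5/16
  1 purple: C(9,1)C(7,2)/C(16,3) = 27/80; then P = 6/16
  2 purple: C(9,2)C(7,1)/C(16,3) = 9/20; then P = 7/16
  3 purple: C(9,3)C(7,0)/C(16,3) = 3/20; then P = 8/16
P(purple from Urn II) = 107/256 ≈ 0.4180.

107/256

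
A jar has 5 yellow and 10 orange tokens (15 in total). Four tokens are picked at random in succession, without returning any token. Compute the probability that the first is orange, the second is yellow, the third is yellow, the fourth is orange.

5/91

Multiply the conditional probability of each draw in order, without replacement, so each draw removes one from its color and from the total.
P = (10/15) · (5/14) · (4/13) · (9/12) = 5/91 ≈ 0.0549.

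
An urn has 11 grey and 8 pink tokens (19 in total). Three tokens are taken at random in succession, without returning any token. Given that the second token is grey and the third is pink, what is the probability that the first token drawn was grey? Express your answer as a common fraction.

10/17

P(first=grey and the second token is grey and the third is pink) = (11/19)·(10/18)·(8/17) = 440/2907.
P(E) = Σ over first color = 440/2907 + 308/2907 = 44/171.
By Bayes, P(first=grey | E) = 440/2907 / 44/171 = 10/17 ≈ 0.5882.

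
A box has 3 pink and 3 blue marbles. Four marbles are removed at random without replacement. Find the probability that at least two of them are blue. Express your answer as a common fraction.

Sum the hypergeometric tail for j = 2,…,3 blue marbles.
Favorable = C(3,2)·C(3,2) + C(3,3)·C(3,1) = 12; total = C(6,4) = 15.
P = 12/15 = 4/5 ≈ 0.8000.

4/5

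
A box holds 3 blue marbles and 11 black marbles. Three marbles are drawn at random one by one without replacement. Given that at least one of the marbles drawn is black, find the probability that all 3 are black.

5/11

P(all 3 black) = C(11,3)/C(14,3) = 165/364; P(at least one black) = 1 − C(3,3)/C(14,3) = 363/364.
Since 'all 3 black' ⊆ 'at least one black', P(all 3 | at least one) = 165/364 / 363/364 = 5/11 ≈ 0.4545.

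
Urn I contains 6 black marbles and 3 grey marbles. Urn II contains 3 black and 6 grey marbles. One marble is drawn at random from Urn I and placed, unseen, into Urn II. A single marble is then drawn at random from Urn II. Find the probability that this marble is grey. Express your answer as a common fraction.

Condition on how many of the transferred marbles are grey (from Urn I: 3 grey of 9; then Urn II has 10 total).
  0 grey: C(3,0)C(6,1)/C(9,1) = 2/3; then P = 6/10
  1 grey: C(3,1)C(6,0)/C(9,1) = 1/3; then P = 7/10
P(grey from Urn II) = 19/30 ≈ 0.6333.

19/30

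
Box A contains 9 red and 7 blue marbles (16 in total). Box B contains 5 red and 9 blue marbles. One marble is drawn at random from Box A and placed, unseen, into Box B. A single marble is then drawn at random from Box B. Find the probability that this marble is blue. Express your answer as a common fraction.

151/240

Condition on how many of the transferred marbles are blue (from Box A: 7 blue of 16; then Box B has 15 total).
  0 blue: C(7,0)C(9,1)/C(16,1) = 9/16; then P = 9/15
  1 blue: C(7,1)C(9,0)/C(16,1) = 7/16; then P = 10/15
P(blue from Box B) = 151/240 ≈ 0.6292.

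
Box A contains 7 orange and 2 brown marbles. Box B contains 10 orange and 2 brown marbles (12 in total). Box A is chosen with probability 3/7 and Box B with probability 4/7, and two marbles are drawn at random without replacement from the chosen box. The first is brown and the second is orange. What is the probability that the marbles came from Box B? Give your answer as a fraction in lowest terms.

80/157

P(E | Box A) = 7/36; P(E | Box B) = 5/33.
P(E) = 3/7·7/36 + 4/7·5/33 = 157/924.
By Bayes' rule, P(Box B | E) = 20/231 / 157/924 = 80/157 ≈ 0.5096.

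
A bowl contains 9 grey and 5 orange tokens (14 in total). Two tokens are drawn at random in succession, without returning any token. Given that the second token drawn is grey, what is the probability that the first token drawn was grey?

P(first=grey and the second token drawn is grey) = (9/14)·(8/13) = 36/91.
P(the second token drawn is grey) = Σ over first color = 36/91 + 45/182 = 9/14.
By Bayes, P(first=grey | the second token drawn is grey) = 36/91 / 9/14 = 8/13 ≈ 0.6154.

8/13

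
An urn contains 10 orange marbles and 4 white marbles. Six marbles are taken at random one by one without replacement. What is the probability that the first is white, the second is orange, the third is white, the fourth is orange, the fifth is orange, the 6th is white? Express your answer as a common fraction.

Multiply the conditional probability of each draw in order, without replacement, so each draw removes one from its color and from the total.
P = (4/14) · (10/13) · (3/12) · (9/11) · (8/10) · (2/9) = 8/1001 ≈ 0.0080.

8/1001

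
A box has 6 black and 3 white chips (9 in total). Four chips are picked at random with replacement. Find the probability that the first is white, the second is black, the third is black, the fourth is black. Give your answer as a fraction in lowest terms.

8/81

Multiply the conditional probability of each draw in order, with replacement (the composition resets each draw).
P = (3/9) · (6/9) · (6/9) · (6/9) = 8/81 ≈ 0.0988.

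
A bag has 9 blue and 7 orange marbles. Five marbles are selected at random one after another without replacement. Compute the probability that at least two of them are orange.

Sum the hypergeometric tail for j = 2,…,5 orange marbles.
Favorable = C(7,2)·C(9,3) + C(7,3)·C(9,2) + C(7,4)·C(9,1) + C(7,5)·C(9,0) = 3360; total = C(16,5) = 4368.
P = 3360/4368 = 10/13 ≈ 0.7692.

10/13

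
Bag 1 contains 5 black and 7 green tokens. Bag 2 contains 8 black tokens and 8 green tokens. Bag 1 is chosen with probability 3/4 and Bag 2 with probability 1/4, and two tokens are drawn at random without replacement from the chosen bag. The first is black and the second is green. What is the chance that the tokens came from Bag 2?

P(E | Bag 1) = 35/132; P(E | Bag 2) = 4/15.
P(E) = 3/4·35/132 + 1/4·4/15 = 701/2640.
By Bayes' rule, P(Bag 2 | E) = 1/15 / 701/2640 = 176/701 ≈ 0.2511.

176/701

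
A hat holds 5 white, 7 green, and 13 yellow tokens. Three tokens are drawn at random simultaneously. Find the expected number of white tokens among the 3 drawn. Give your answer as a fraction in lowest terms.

By linearity of expectation, E[X] = Σ P(draw i is white); by symmetry each draw (even without replacement) has P(white) = 5/25.
E[X] = 3 · 5/25 = 3/5 ≈ 0.6000.

3/5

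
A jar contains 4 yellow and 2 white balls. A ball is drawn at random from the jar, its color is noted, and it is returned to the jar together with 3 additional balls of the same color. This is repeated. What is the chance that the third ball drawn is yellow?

Sum over the four possibilities for the first two draws (yellow/not-yellow each), tracking how the yellow count and total change by +3 per draw.
P(third is yellow) = 2/3 ≈ 0.6667. (In a Pólya urn every draw has the same marginal probability 4/6.)

2/3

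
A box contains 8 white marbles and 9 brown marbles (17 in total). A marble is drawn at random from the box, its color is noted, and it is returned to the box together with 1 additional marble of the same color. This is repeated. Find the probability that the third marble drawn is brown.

9/17

Sum over the four possibilities for the first two draws (brown/not-brown each), tracking how the brown count and total change by +1 per draw.
P(third is brown) = 9/17 ≈ 0.5294. (In a Pólya urn every draw has the same marginal probability 9/17.)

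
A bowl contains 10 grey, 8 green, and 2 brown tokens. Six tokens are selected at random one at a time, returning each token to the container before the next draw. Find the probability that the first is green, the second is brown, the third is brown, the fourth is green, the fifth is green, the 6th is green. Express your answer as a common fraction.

4/15625

Multiply the conditional probability of each draw in order, with replacement (the composition resets each draw).
P = (8/20) · (2/20) · (2/20) · (8/20) · (8/20) · (8/20) = 4/15625 ≈ 0.0003.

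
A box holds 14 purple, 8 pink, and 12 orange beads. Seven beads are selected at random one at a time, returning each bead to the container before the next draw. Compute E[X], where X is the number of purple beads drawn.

By linearity of expectation, E[X] = Σ P(draw i is purple); each independent draw has P(purple) = 14/34.
E[X] = 7 · 14/34 = 49/17 ≈ 2.8824.

49/17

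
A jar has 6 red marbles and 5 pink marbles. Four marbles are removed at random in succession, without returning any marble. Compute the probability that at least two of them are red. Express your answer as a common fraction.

53/66

Sum the hypergeometric tail for j = 2,…,4 red marbles.
Favorable = C(6,2)·C(5,2) + C(6,3)·C(5,1) + C(6,4)·C(5,0) = 265; total = C(11,4) = 330.
P = 265/330 = 53/66 ≈ 0.8030.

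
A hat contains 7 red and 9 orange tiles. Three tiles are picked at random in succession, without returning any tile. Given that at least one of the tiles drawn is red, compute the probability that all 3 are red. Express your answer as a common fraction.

5/68

P(all 3 red) = C(7,3)/C(16,3) = 1/16; P(at least one red) = 1 − C(9,3)/C(16,3) = 17/20.
Since 'all 3 red' ⊆ 'at least one red', P(all 3 | at least one) = 1/16 / 17/20 = 5/68 ≈ 0.0735.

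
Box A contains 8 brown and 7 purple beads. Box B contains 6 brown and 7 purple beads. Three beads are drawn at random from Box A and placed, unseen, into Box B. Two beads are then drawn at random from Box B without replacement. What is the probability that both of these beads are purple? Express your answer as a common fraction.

157/600

Condition on how many of the transferred beads are purple (from Box A: 7 purple of 15; then Box B has 16 total).
  0 purple: C(7,0)C(8,3)/C(15,3) = 8/65; then P = C(7,2)/C(16,2) = 7/40
  1 purple: C(7,1)C(8,2)/C(15,3) = 28/65; then P = C(8,2)/C(16,2) = 7/30
  2 purple: C(7,2)C(8,1)/C(15,3) = 24/65; then P = C(9,2)/C(16,2) = 3/10
  3 purple: C(7,3)C(8,0)/C(15,3) = 1/13; then P = C(10,2)/C(16,2) = 3/8
P(both purple) = 157/600 ≈ 0.2617.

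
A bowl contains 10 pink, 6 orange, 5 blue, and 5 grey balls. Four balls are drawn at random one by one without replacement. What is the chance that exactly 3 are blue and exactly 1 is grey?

Unordered draws without replacement: count favorable combinations over C(26,4).
Favorable = C(10,0) · C(6,0) · C(5,3) · C(5,1) = 50; total = C(26,4) = 14950.
P = 50/14950 = 1/299 ≈ 0.0033.

1/299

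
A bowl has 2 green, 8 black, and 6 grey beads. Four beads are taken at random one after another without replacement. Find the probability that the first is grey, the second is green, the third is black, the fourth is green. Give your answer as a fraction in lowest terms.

1/455

Multiply the conditional probability of each draw in order, without replacement, so each draw removes one from its color and from the total.
P = (6/16) · (2/15) · (8/14) · (1/13) = 1/455 ≈ 0.0022.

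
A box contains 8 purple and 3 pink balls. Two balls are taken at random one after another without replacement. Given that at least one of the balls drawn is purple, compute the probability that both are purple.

P(both purple) = C(8,2)/C(11,2) = 28/55; P(at least one purple) = 1 − C(3,2)/C(11,2) = 52/55.
Since 'both purple' ⊆ 'at least one purple', P(both | at least one) = 28/55 / 52/55 = 7/13 ≈ 0.5385.

7/13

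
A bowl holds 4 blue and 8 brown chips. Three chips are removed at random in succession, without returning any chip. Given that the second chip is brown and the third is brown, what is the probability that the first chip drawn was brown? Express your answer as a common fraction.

P(first=brown and the second chip is brown and the third is brown) = (8/12)·(7/11)·(6/10) = 14/55.
P(E) = Σ over first color = 28/165 + 14/55 = 14/33.
By Bayes, P(first=brown | E) = 14/55 / 14/33 = 3/5 ≈ 0.6000.

3/5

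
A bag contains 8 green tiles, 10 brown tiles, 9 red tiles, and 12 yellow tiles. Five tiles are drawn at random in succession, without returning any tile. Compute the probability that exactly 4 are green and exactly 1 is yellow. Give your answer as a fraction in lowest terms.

Unordered draws without replacement: count favorable combinations over C(39,5).
Favorable = C(8,4) · C(10,0) · C(9,0) · C(12,1) = 840; total = C(39,5) = 575757.
P = 840/575757 = 40/27417 ≈ 0.0015.

40/27417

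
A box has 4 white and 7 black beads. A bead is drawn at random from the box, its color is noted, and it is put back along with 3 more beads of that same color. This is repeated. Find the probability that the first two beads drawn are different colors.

Either white then black, or black then white; after the first draw the total is 14.
P = (4/11)·(7/14) + (7/11)·(4/14) = 4/11 ≈ 0.3636.

4/11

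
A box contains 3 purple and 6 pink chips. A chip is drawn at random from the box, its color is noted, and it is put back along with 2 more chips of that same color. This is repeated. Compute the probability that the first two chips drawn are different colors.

Either pink then purple, or purple then pink; after the first draw the total is 11.
P = (6/9)·(3/11) + (3/9)·(6/11) = 4/11 ≈ 0.3636.

4/11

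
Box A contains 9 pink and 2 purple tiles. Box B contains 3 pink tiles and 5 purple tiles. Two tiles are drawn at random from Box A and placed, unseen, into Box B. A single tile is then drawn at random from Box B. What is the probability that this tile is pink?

51/110

Condition on how many of the transferred tiles are pink (from Box A: 9 pink of 11; then Box B has 10 total).
  0 pink: C(9,0)C(2,2)/C(11,2) = 1/55; then P = 3/10
  1 pink: C(9,1)C(2,1)/C(11,2) = 18/55; then P = 4/10
  2 pink: C(9,2)C(2,0)/C(11,2) = 36/55; then P = 5/10
P(pink from Box B) = 51/110 ≈ 0.4636.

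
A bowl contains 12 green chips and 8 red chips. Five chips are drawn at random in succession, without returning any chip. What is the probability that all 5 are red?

Unordered draws without replacement: count favorable combinations over C(20,5).
Favorable = C(12,0) · C(8,5) = 56; total = C(20,5) = 15504.
P = 56/15504 = 7/1938 ≈ 0.0036.

7/1938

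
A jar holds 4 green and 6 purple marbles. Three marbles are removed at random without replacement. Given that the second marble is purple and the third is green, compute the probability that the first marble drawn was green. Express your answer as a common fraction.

P(first=green and the second marble is purple and the third is green) = (4/10)·(6/9)·(3/8) = 1/10.
P(E) = Σ over first color = 1/10 + 1/6 = 4/15.
By Bayes, P(first=green | E) = 1/10 / 4/15 = 3/8 ≈ 0.3750.

3/8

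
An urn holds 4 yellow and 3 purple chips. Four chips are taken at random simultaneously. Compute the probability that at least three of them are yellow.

Sum the hypergeometric tail for j = 3,…,4 yellow chips.
Favorable = C(4,3)·C(3,1) + C(4,4)·C(3,0) = 13; total = C(7,4) = 35.
P = 13/35 = 13/35 ≈ 0.3714.

13/35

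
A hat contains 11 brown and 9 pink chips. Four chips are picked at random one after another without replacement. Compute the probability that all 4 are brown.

Unordered draws without replacement: count favorable combinations over C(20,4).
Favorable = C(11,4) · C(9,0) = 330; total = C(20,4) = 4845.
P = 330/4845 = 22/323 ≈ 0.0681.

22/323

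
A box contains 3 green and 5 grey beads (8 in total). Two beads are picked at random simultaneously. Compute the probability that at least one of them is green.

Use the complement: P(at least one green) = 1 − P(no green).
P(none) = C(5,2)/C(8,2) = 10/28.
So P = 1 − 10/28 = 9/14 ≈ 0.6429.

9/14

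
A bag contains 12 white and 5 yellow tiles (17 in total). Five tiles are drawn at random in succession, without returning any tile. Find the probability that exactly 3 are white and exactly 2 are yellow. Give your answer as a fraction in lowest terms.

Unordered draws without replacement: count favorable combinations over C(17,5).
Favorable = C(12,3) · C(5,2) = 2200; total = C(17,5) = 6188.
P = 2200/6188 = 550/1547 ≈ 0.3555.

550/1547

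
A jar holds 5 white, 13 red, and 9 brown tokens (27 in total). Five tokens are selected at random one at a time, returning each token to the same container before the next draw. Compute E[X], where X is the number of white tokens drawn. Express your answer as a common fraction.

25/27

By linearity of expectation, E[X] = Σ P(draw i is white); each independent draw has P(white) = 5/27.
E[X] = 5 · 5/27 = 25/27 ≈ 0.9259.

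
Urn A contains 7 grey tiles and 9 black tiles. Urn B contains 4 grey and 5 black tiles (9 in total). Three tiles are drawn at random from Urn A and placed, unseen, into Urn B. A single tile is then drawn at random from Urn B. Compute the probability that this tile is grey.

85/192

Condition on how many of the transferred tiles are grey (from Urn A: 7 grey of 16; then Urn B has 12 total).
  0 grey: C(7,0)C(9,3)/C(16,3) = 3/20; then P = 4/12
  1 grey: C(7,1)C(9,2)/C(16,3) = 9/20; then P = 5/12
  2 grey: C(7,2)C(9,1)/C(16,3) = 27/80; then P = 6/12
  3 grey: C(7,3)C(9,0)/C(16,3) = 1/16; then P = 7/12
P(grey from Urn B) = 85/192 ≈ 0.4427.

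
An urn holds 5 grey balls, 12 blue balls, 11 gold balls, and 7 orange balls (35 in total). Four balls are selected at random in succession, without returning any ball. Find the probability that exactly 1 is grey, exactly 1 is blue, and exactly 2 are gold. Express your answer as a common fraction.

15/238

Unordered draws without replacement: count favorable combinations over C(35,4).
Favorable = C(5,1) · C(12,1) · C(11,2) · C(7,0) = 3300; total = C(35,4) = 52360.
P = 3300/52360 = 15/238 ≈ 0.0630.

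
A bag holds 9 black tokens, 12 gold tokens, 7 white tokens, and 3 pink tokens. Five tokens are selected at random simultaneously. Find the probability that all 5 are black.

Unordered draws without replacement: count favorable combinations over C(31,5).
Favorable = C(9,5) · C(12,0) · C(7,0) · C(3,0) = 126; total = C(31,5) = 169911.
P = 126/169911 = 2/2697 ≈ 0.0007.

2/2697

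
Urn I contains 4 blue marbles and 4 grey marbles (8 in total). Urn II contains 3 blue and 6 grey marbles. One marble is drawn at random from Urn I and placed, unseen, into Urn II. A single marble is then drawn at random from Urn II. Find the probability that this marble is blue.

Condition on how many of the transferred marbles are blue (from Urn I: 4 blue of 8; then Urn II has 10 total).
  0 blue: C(4,0)C(4,1)/C(8,1) = 1/2; then P = 3/10
  1 blue: C(4,1)C(4,0)/C(8,1) = 1/2; then P = 4/10
P(blue from Urn II) = 7/20 ≈ 0.3500.

7/20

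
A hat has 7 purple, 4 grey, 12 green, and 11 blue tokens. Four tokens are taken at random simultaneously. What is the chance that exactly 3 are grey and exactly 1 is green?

6/5797

Unordered draws without replacement: count favorable combinations over C(34,4).
Favorable = C(7,0) · C(4,3) · C(12,1) · C(11,0) = 48; total = C(34,4) = 46376.
P = 48/46376 = 6/5797 ≈ 0.0010.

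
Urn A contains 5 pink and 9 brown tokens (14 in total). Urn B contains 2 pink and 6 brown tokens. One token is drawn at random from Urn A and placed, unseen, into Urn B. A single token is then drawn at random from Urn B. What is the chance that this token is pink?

11/42

Condition on how many of the transferred tokens are pink (from Urn A: 5 pink of 14; then Urn B has 9 total).
  0 pink: C(5,0)C(9,1)/C(14,1) = 9/14; then P = 2/9
  1 pink: C(5,1)C(9,0)/C(14,1) = 5/14; then P = 3/9
P(pink from Urn B) = 11/42 ≈ 0.2619.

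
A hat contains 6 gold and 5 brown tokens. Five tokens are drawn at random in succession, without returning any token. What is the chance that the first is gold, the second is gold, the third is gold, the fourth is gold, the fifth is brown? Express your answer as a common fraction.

Multiply the conditional probability of each draw in order, without replacement, so each draw removes one from its color and from the total.
P = (6/11) · (5/10) · (4/9) · (3/8) · (5/7) = 5/154 ≈ 0.0325.

5/154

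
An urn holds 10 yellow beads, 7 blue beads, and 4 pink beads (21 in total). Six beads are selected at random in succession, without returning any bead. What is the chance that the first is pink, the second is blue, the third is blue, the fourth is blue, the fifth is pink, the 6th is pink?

Multiply the conditional probability of each draw in order, without replacement, so each draw removes one from its color and from the total.
P = (4/21) · (7/20) · (6/19) · (5/18) · (3/17) · (2/16) = 1/7752 ≈ 0.0001.

1/7752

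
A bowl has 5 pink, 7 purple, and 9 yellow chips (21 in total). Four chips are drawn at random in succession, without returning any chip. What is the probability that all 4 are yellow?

2/95

Multiply the conditional probability of each draw in order, without replacement, so each draw removes one from its color and from the total.
P = (9/21) · (8/20) · (7/19) · (6/18) = 2/95 ≈ 0.0211.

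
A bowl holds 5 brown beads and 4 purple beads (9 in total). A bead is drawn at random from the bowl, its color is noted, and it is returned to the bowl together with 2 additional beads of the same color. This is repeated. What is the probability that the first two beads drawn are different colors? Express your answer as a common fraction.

Either brown then purple, or purple then brown; after the first draw the total is 11.
P = (5/9)·(4/11) + (4/9)·(5/11) = 40/99 ≈ 0.4040.

40/99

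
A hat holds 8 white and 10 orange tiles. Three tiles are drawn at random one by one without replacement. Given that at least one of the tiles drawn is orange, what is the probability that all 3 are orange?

3/19

P(all 3 orange) = C(10,3)/C(18,3) = 5/34; P(at least one orange) = 1 − C(8,3)/C(18,3) = 95/102.
Since 'all 3 orange' ⊆ 'at least one orange', P(all 3 | at least one) = 5/34 / 95/102 = 3/19 ≈ 0.1579.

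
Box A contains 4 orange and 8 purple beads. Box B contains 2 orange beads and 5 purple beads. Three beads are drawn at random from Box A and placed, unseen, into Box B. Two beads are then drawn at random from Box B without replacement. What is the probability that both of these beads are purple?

Condition on how many of the transferred beads are purple (from Box A: 8 purple of 12; then Box B has 10 total).
  0 purple: C(8,0)C(4,3)/C(12,3) = 1/55; then P = C(5,2)/C(10,2) = 2/9
  1 purple: C(8,1)C(4,2)/C(12,3) = 12/55; then P = C(6,2)/C(10,2) = 1/3
  2 purple: C(8,2)C(4,1)/C(12,3) = 28/55; then P = C(7,2)/C(10,2) = 7/15
  3 purple: C(8,3)C(4,0)/C(12,3) = 14/55; then P = C(8,2)/C(10,2) = 28/45
P(both purple) = 26/55 ≈ 0.4727.

26/55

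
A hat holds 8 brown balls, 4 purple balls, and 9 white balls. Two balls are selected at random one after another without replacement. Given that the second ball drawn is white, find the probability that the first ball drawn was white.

2/5

P(first=white and the second ball drawn is white) = (9/21)·(8/20) = 6/35.
P(the second ball drawn is white) = Σ over first color = 6/35 + 3/35 + 6/35 = 3/7.
By Bayes, P(first=white | the second ball drawn is white) = 6/35 / 3/7 = 2/5 ≈ 0.4000.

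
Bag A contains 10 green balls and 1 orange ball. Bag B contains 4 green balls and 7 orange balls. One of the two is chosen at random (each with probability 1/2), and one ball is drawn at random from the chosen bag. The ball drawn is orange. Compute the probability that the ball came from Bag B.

P(orange | Bag A) = 1/11; P(orange | Bag B) = 7/11.
P(orange) = 1/2·1/11 + 1/2·7/11 = 4/11.
By Bayes' rule, P(Bag B | orange) = 7/22 / 4/11 = 7/8 ≈ 0.8750.

7/8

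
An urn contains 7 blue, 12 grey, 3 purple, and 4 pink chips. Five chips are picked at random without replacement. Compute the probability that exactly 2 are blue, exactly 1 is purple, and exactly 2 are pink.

189/32890

Unordered draws without replacement: count favorable combinations over C(26,5).
Favorable = C(7,2) · C(12,0) · C(3,1) · C(4,2) = 378; total = C(26,5) = 65780.
P = 378/65780 = 189/32890 ≈ 0.0057.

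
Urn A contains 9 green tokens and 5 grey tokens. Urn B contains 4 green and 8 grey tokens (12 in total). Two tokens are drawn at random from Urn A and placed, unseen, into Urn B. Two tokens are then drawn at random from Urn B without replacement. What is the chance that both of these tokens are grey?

3078/8281

Condition on how many of the transferred tokens are grey (from Urn A: 5 grey of 14; then Urn B has 14 total).
  0 grey: C(5,0)C(9,2)/C(14,2) = 36/91; then P = C(8,2)/C(14,2) = 4/13
  1 grey: C(5,1)C(9,1)/C(14,2) = 45/91; then P = C(9,2)/C(14,2) = 36/91
  2 grey: C(5,2)C(9,0)/C(14,2) = 10/91; then P = C(10,2)/C(14,2) = 45/91
P(both grey) = 3078/8281 ≈ 0.3717.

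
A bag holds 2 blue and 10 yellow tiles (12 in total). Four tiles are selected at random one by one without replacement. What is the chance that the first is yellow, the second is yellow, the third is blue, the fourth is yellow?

Multiply the conditional probability of each draw in order, without replacement, so each draw removes one from its color and from the total.
P = (10/12) · (9/11) · (2/10) · (8/9) = 4/33 ≈ 0.1212.

4/33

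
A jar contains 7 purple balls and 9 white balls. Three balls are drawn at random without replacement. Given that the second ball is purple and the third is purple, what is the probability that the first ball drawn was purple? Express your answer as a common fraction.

5/14

P(first=purple and the second ball is purple and the third is purple) = (7/16)·(6/15)·(5/14) = 1/16.
P(E) = Σ over first color = 1/16 + 9/80 = 7/40.
By Bayes, P(first=purple | E) = 1/16 / 7/40 = 5/14 ≈ 0.3571.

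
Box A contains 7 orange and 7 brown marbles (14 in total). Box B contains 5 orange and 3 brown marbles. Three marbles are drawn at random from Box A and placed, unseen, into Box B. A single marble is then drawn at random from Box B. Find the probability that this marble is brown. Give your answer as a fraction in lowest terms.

9/22

Condition on how many of the transferred marbles are brown (from Box A: 7 brown of 14; then Box B has 11 total).
  0 brown: C(7,0)C(7,3)/C(14,3) = 5/52; then P = 3/11
  1 brown: C(7,1)C(7,2)/C(14,3) = 21/52; then P = 4/11
  2 brown: C(7,2)C(7,1)/C(14,3) = 21/52; then P = 5/11
  3 brown: C(7,3)C(7,0)/C(14,3) = 5/52; then P = 6/11
P(brown from Box B) = 9/22 ≈ 0.4091.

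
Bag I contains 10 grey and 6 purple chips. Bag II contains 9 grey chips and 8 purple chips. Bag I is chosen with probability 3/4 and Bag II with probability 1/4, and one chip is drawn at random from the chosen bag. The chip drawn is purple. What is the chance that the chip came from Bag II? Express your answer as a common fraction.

64/217

P(purple | Bag I) = 3/8; P(purple | Bag II) = 8/17.
P(purple) = 3/4·3/8 + 1/4·8/17 = 217/544.
By Bayes' rule, P(Bag II | purple) = 2/17 / 217/544 = 64/217 ≈ 0.2949.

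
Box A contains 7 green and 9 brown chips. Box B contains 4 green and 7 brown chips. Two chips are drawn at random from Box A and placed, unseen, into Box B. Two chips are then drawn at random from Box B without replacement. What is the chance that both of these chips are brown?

389/1040

Condition on how many of the transferred chips are brown (from Box A: 9 brown of 16; then Box B has 13 total).
  0 brown: C(9,0)C(7,2)/C(16,2) = 7/40; then P = C(7,2)/C(13,2) = 7/26
  1 brown: C(9,1)C(7,1)/C(16,2) = 21/40; then P = C(8,2)/C(13,2) = 14/39
  2 brown: C(9,2)C(7,0)/C(16,2) = 3/10; then P = C(9,2)/C(13,2) = 6/13
P(both brown) = 389/1040 ≈ 0.3740.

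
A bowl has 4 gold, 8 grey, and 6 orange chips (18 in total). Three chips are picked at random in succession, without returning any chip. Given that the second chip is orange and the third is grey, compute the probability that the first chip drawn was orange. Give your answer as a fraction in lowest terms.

P(first=orange and the second chip is orange and the third is grey) = (6/18)·(5/17)·(8/16) = 5/102.
P(E) = Σ over first color = 2/51 + 7/102 + 5/102 = 8/51.
By Bayes, P(first=orange | E) = 5/102 / 8/51 = 5/16 ≈ 0.3125.

5/16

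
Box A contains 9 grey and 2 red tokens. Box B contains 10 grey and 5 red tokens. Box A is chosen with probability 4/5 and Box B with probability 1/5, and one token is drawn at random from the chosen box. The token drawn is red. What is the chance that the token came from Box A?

24/35

P(red | Box A) = 2/11; P(red | Box B) = 1/3.
P(red) = 4/5·2/11 + 1/5·1/3 = 7/33.
By Bayes' rule, P(Box A | red) = 8/55 / 7/33 = 24/35 ≈ 0.6857.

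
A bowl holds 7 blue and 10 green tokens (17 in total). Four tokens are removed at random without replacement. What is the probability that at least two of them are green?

Sum the hypergeometric tail for j = 2,…,4 green tokens.
Favorable = C(10,2)·C(7,2) + C(10,3)·C(7,1) + C(10,4)·C(7,0) = 1995; total = C(17,4) = 2380.
P = 1995/2380 = 57/68 ≈ 0.8382.

57/68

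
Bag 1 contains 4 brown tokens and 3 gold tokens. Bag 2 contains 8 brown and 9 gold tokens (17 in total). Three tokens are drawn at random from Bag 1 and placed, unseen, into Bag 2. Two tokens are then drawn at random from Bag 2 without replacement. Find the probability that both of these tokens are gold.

Condition on how many of the transferred tokens are gold (from Bag 1: 3 gold of 7; then Bag 2 has 20 total).
  0 gold: C(3,0)C(4,3)/C(7,3) = 4/35; then P = C(9,2)/C(20,2) = 18/95
  1 gold: C(3,1)C(4,2)/C(7,3) = 18/35; then P = C(10,2)/C(20,2) = 9/38
  2 gold: C(3,2)C(4,1)/C(7,3) = 12/35; then P = C(11,2)/C(20,2) = 11/38
  3 gold: C(3,3)C(4,0)/C(7,3) = 1/35; then P = C(12,2)/C(20,2) = 33/95
P(both gold) = 24/95 ≈ 0.2526.

24/95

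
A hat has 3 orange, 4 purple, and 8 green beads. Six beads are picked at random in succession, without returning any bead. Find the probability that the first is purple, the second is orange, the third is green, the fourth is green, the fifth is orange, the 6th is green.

8/3575

Multiply the conditional probability of each draw in order, without replacement, so each draw removes one from its color and from the total.
P = (4/15) · (3/14) · (8/13) · (7/12) · (2/11) · (6/10) = 8/3575 ≈ 0.0022.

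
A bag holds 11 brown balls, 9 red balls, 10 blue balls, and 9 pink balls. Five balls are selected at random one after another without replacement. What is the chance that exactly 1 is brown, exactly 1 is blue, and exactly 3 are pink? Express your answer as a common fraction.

440/27417

Unordered draws without replacement: count favorable combinations over C(39,5).
Favorable = C(11,1) · C(9,0) · C(10,1) · C(9,3) = 9240; total = C(39,5) = 575757.
P = 9240/575757 = 440/27417 ≈ 0.0160.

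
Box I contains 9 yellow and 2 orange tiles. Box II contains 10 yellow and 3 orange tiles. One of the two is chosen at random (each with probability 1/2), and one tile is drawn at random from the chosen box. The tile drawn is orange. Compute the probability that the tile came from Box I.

26/59

P(orange | Box I) = 2/11; P(orange | Box II) = 3/13.
P(orange) = 1/2·2/11 + 1/2·3/13 = 59/286.
By Bayes' rule, P(Box I | orange) = 1/11 / 59/286 = 26/59 ≈ 0.4407.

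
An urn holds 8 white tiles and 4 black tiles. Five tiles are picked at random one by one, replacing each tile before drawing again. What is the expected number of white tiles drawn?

10/3

By linearity of expectation, E[X] = Σ P(draw i is white); each independent draw has P(white) = 8/12.
E[X] = 5 · 8/12 = 10/3 ≈ 3.3333.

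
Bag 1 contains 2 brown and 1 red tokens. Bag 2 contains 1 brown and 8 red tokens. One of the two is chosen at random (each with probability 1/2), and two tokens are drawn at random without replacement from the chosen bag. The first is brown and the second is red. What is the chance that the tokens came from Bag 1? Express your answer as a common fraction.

3/4

P(E | Bag 1) = 1/3; P(E | Bag 2) = 1/9.
P(E) = 1/2·1/3 + 1/2·1/9 = 2/9.
By Bayes' rule, P(Bag 1 | E) = 1/6 / 2/9 = 3/4 ≈ 0.7500.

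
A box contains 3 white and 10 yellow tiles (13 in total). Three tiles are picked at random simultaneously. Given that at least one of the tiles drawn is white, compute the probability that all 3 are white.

1/166

P(all 3 white) = C(3,3)/C(13,3) = 1/286; P(at least one white) = 1 − C(10,3)/C(13,3) = 83/143.
Since 'all 3 white' ⊆ 'at least one white', P(all 3 | at least one) = 1/286 / 83/143 = 1/166 ≈ 0.0060.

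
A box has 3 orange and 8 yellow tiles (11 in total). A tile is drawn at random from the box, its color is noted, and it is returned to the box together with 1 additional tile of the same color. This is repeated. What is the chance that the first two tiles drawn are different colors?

4/11

Either orange then yellow, or yellow then orange; after the first draw the total is 12.
P = (3/11)·(8/12) + (8/11)·(3/12) = 4/11 ≈ 0.3636.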